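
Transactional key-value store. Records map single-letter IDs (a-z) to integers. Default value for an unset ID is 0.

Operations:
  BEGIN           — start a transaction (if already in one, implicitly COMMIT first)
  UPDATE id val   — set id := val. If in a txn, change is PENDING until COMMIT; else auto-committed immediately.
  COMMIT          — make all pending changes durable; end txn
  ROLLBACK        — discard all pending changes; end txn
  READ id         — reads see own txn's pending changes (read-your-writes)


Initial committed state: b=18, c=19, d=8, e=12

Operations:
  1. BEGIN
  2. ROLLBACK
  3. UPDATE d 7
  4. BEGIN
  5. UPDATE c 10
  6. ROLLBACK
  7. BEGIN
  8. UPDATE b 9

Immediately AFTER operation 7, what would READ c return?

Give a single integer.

Initial committed: {b=18, c=19, d=8, e=12}
Op 1: BEGIN: in_txn=True, pending={}
Op 2: ROLLBACK: discarded pending []; in_txn=False
Op 3: UPDATE d=7 (auto-commit; committed d=7)
Op 4: BEGIN: in_txn=True, pending={}
Op 5: UPDATE c=10 (pending; pending now {c=10})
Op 6: ROLLBACK: discarded pending ['c']; in_txn=False
Op 7: BEGIN: in_txn=True, pending={}
After op 7: visible(c) = 19 (pending={}, committed={b=18, c=19, d=7, e=12})

Answer: 19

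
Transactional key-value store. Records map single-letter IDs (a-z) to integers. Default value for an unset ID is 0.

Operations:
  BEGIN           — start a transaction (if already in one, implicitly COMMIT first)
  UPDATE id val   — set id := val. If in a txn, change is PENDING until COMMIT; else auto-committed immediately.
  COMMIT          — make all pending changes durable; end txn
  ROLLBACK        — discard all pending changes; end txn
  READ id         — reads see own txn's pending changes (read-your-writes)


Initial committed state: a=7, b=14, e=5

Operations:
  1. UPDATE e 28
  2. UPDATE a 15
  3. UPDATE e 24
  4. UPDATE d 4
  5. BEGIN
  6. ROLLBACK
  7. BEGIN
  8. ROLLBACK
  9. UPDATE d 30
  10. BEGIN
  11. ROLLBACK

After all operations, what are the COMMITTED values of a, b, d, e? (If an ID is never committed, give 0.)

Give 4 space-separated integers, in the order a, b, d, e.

Answer: 15 14 30 24

Derivation:
Initial committed: {a=7, b=14, e=5}
Op 1: UPDATE e=28 (auto-commit; committed e=28)
Op 2: UPDATE a=15 (auto-commit; committed a=15)
Op 3: UPDATE e=24 (auto-commit; committed e=24)
Op 4: UPDATE d=4 (auto-commit; committed d=4)
Op 5: BEGIN: in_txn=True, pending={}
Op 6: ROLLBACK: discarded pending []; in_txn=False
Op 7: BEGIN: in_txn=True, pending={}
Op 8: ROLLBACK: discarded pending []; in_txn=False
Op 9: UPDATE d=30 (auto-commit; committed d=30)
Op 10: BEGIN: in_txn=True, pending={}
Op 11: ROLLBACK: discarded pending []; in_txn=False
Final committed: {a=15, b=14, d=30, e=24}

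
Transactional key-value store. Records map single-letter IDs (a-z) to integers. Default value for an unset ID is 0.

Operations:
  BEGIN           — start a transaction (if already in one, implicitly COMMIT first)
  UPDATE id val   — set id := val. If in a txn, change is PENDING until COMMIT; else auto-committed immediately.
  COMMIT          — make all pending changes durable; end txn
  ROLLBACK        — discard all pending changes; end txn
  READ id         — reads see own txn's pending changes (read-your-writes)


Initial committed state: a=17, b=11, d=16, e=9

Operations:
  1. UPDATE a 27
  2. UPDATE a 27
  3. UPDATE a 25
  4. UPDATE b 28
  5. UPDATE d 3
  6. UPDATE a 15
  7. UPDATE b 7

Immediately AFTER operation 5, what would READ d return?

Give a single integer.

Initial committed: {a=17, b=11, d=16, e=9}
Op 1: UPDATE a=27 (auto-commit; committed a=27)
Op 2: UPDATE a=27 (auto-commit; committed a=27)
Op 3: UPDATE a=25 (auto-commit; committed a=25)
Op 4: UPDATE b=28 (auto-commit; committed b=28)
Op 5: UPDATE d=3 (auto-commit; committed d=3)
After op 5: visible(d) = 3 (pending={}, committed={a=25, b=28, d=3, e=9})

Answer: 3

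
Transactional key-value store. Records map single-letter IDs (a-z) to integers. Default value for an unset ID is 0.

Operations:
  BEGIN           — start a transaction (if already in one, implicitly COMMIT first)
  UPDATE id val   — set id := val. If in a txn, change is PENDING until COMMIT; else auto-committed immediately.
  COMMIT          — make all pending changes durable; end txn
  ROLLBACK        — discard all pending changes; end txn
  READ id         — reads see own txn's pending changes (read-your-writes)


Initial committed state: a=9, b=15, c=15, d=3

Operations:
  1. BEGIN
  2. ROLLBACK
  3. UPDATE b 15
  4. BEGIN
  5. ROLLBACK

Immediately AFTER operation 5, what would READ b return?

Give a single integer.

Initial committed: {a=9, b=15, c=15, d=3}
Op 1: BEGIN: in_txn=True, pending={}
Op 2: ROLLBACK: discarded pending []; in_txn=False
Op 3: UPDATE b=15 (auto-commit; committed b=15)
Op 4: BEGIN: in_txn=True, pending={}
Op 5: ROLLBACK: discarded pending []; in_txn=False
After op 5: visible(b) = 15 (pending={}, committed={a=9, b=15, c=15, d=3})

Answer: 15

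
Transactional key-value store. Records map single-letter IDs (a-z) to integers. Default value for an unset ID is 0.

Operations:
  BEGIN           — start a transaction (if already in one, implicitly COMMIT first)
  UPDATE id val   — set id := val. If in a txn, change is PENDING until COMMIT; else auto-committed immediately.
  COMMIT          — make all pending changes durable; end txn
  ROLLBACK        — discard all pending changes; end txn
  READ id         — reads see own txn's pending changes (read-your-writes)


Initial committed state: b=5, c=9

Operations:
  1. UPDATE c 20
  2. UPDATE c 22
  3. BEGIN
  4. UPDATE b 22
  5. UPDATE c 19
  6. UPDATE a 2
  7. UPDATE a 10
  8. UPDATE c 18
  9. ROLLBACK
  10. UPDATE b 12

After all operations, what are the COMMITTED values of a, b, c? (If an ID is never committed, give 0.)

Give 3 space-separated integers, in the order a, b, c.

Answer: 0 12 22

Derivation:
Initial committed: {b=5, c=9}
Op 1: UPDATE c=20 (auto-commit; committed c=20)
Op 2: UPDATE c=22 (auto-commit; committed c=22)
Op 3: BEGIN: in_txn=True, pending={}
Op 4: UPDATE b=22 (pending; pending now {b=22})
Op 5: UPDATE c=19 (pending; pending now {b=22, c=19})
Op 6: UPDATE a=2 (pending; pending now {a=2, b=22, c=19})
Op 7: UPDATE a=10 (pending; pending now {a=10, b=22, c=19})
Op 8: UPDATE c=18 (pending; pending now {a=10, b=22, c=18})
Op 9: ROLLBACK: discarded pending ['a', 'b', 'c']; in_txn=False
Op 10: UPDATE b=12 (auto-commit; committed b=12)
Final committed: {b=12, c=22}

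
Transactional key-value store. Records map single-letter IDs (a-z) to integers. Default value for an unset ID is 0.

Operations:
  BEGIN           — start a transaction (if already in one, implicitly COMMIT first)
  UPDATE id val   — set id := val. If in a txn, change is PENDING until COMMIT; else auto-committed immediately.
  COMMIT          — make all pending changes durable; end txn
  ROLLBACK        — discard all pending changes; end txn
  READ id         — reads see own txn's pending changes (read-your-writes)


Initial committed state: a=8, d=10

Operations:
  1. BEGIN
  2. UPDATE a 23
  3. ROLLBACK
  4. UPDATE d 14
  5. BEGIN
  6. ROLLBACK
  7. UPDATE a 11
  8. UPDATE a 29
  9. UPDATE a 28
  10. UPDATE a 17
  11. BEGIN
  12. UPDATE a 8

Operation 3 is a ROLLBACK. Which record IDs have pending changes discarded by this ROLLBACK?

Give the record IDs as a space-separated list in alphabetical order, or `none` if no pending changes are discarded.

Initial committed: {a=8, d=10}
Op 1: BEGIN: in_txn=True, pending={}
Op 2: UPDATE a=23 (pending; pending now {a=23})
Op 3: ROLLBACK: discarded pending ['a']; in_txn=False
Op 4: UPDATE d=14 (auto-commit; committed d=14)
Op 5: BEGIN: in_txn=True, pending={}
Op 6: ROLLBACK: discarded pending []; in_txn=False
Op 7: UPDATE a=11 (auto-commit; committed a=11)
Op 8: UPDATE a=29 (auto-commit; committed a=29)
Op 9: UPDATE a=28 (auto-commit; committed a=28)
Op 10: UPDATE a=17 (auto-commit; committed a=17)
Op 11: BEGIN: in_txn=True, pending={}
Op 12: UPDATE a=8 (pending; pending now {a=8})
ROLLBACK at op 3 discards: ['a']

Answer: a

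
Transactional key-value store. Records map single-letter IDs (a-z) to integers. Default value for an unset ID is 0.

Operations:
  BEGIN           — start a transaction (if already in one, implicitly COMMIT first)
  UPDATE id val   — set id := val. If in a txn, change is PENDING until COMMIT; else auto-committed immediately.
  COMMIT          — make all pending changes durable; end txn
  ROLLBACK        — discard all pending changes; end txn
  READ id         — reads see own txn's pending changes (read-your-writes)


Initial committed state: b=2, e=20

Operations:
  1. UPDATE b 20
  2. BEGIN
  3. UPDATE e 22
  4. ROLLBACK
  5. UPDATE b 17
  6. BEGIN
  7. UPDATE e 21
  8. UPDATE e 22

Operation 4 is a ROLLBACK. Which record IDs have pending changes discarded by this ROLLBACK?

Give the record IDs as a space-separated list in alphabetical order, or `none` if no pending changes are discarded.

Initial committed: {b=2, e=20}
Op 1: UPDATE b=20 (auto-commit; committed b=20)
Op 2: BEGIN: in_txn=True, pending={}
Op 3: UPDATE e=22 (pending; pending now {e=22})
Op 4: ROLLBACK: discarded pending ['e']; in_txn=False
Op 5: UPDATE b=17 (auto-commit; committed b=17)
Op 6: BEGIN: in_txn=True, pending={}
Op 7: UPDATE e=21 (pending; pending now {e=21})
Op 8: UPDATE e=22 (pending; pending now {e=22})
ROLLBACK at op 4 discards: ['e']

Answer: e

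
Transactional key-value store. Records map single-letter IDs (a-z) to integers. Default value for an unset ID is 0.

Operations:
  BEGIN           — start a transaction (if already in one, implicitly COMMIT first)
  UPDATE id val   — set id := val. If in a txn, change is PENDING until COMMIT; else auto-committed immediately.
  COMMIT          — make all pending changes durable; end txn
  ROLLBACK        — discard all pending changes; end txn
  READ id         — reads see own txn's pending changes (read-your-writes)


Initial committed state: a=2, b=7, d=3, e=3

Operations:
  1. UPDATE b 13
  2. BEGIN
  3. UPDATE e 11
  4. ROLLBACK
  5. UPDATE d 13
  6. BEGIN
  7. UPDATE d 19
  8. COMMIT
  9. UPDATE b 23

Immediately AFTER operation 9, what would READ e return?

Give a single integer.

Initial committed: {a=2, b=7, d=3, e=3}
Op 1: UPDATE b=13 (auto-commit; committed b=13)
Op 2: BEGIN: in_txn=True, pending={}
Op 3: UPDATE e=11 (pending; pending now {e=11})
Op 4: ROLLBACK: discarded pending ['e']; in_txn=False
Op 5: UPDATE d=13 (auto-commit; committed d=13)
Op 6: BEGIN: in_txn=True, pending={}
Op 7: UPDATE d=19 (pending; pending now {d=19})
Op 8: COMMIT: merged ['d'] into committed; committed now {a=2, b=13, d=19, e=3}
Op 9: UPDATE b=23 (auto-commit; committed b=23)
After op 9: visible(e) = 3 (pending={}, committed={a=2, b=23, d=19, e=3})

Answer: 3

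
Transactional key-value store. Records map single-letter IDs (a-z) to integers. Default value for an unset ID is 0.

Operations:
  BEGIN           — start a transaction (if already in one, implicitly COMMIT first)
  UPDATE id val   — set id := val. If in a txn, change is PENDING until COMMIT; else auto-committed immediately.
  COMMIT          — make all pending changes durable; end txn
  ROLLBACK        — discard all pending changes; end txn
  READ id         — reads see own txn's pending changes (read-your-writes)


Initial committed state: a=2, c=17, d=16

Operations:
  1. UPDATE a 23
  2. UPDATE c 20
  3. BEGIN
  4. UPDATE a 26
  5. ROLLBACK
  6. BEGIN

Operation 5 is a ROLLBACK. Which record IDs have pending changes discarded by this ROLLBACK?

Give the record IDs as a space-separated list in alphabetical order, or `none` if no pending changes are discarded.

Initial committed: {a=2, c=17, d=16}
Op 1: UPDATE a=23 (auto-commit; committed a=23)
Op 2: UPDATE c=20 (auto-commit; committed c=20)
Op 3: BEGIN: in_txn=True, pending={}
Op 4: UPDATE a=26 (pending; pending now {a=26})
Op 5: ROLLBACK: discarded pending ['a']; in_txn=False
Op 6: BEGIN: in_txn=True, pending={}
ROLLBACK at op 5 discards: ['a']

Answer: a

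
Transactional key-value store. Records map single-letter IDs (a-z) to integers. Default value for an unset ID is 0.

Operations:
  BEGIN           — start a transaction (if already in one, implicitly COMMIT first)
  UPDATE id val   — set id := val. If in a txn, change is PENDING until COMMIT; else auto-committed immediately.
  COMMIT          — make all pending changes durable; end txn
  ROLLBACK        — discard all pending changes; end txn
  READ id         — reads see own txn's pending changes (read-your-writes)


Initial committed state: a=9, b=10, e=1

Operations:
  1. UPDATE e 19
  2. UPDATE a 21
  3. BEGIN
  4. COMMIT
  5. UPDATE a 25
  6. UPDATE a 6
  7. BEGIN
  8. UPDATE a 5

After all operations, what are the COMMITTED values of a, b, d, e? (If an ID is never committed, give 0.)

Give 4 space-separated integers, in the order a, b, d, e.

Answer: 6 10 0 19

Derivation:
Initial committed: {a=9, b=10, e=1}
Op 1: UPDATE e=19 (auto-commit; committed e=19)
Op 2: UPDATE a=21 (auto-commit; committed a=21)
Op 3: BEGIN: in_txn=True, pending={}
Op 4: COMMIT: merged [] into committed; committed now {a=21, b=10, e=19}
Op 5: UPDATE a=25 (auto-commit; committed a=25)
Op 6: UPDATE a=6 (auto-commit; committed a=6)
Op 7: BEGIN: in_txn=True, pending={}
Op 8: UPDATE a=5 (pending; pending now {a=5})
Final committed: {a=6, b=10, e=19}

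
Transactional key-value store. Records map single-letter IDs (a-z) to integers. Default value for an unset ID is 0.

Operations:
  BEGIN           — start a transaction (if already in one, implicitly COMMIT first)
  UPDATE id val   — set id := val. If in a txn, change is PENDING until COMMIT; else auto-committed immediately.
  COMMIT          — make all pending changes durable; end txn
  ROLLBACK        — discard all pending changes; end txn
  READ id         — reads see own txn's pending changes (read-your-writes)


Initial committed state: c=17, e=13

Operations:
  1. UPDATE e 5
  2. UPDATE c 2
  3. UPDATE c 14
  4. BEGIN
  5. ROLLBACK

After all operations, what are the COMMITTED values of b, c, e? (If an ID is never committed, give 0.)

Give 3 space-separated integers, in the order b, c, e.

Initial committed: {c=17, e=13}
Op 1: UPDATE e=5 (auto-commit; committed e=5)
Op 2: UPDATE c=2 (auto-commit; committed c=2)
Op 3: UPDATE c=14 (auto-commit; committed c=14)
Op 4: BEGIN: in_txn=True, pending={}
Op 5: ROLLBACK: discarded pending []; in_txn=False
Final committed: {c=14, e=5}

Answer: 0 14 5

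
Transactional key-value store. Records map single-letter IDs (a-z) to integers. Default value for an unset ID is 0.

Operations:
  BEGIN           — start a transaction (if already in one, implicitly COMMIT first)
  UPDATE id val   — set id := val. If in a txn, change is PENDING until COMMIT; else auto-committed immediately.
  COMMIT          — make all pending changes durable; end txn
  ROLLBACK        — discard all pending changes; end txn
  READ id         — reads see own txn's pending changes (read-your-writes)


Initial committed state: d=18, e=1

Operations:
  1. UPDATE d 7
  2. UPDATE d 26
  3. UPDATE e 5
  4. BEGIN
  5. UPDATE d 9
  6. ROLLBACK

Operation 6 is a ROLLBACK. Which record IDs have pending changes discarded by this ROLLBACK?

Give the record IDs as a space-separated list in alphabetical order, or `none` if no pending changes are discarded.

Initial committed: {d=18, e=1}
Op 1: UPDATE d=7 (auto-commit; committed d=7)
Op 2: UPDATE d=26 (auto-commit; committed d=26)
Op 3: UPDATE e=5 (auto-commit; committed e=5)
Op 4: BEGIN: in_txn=True, pending={}
Op 5: UPDATE d=9 (pending; pending now {d=9})
Op 6: ROLLBACK: discarded pending ['d']; in_txn=False
ROLLBACK at op 6 discards: ['d']

Answer: d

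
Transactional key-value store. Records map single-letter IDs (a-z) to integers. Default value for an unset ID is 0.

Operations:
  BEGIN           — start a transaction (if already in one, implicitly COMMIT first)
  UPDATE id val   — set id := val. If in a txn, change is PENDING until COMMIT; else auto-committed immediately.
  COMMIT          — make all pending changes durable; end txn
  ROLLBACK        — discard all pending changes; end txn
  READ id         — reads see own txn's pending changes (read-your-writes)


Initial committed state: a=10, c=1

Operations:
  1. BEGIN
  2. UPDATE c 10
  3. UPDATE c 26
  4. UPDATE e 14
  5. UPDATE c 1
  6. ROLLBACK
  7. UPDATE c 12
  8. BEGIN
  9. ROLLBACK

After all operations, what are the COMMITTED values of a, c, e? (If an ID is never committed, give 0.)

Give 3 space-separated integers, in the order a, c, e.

Initial committed: {a=10, c=1}
Op 1: BEGIN: in_txn=True, pending={}
Op 2: UPDATE c=10 (pending; pending now {c=10})
Op 3: UPDATE c=26 (pending; pending now {c=26})
Op 4: UPDATE e=14 (pending; pending now {c=26, e=14})
Op 5: UPDATE c=1 (pending; pending now {c=1, e=14})
Op 6: ROLLBACK: discarded pending ['c', 'e']; in_txn=False
Op 7: UPDATE c=12 (auto-commit; committed c=12)
Op 8: BEGIN: in_txn=True, pending={}
Op 9: ROLLBACK: discarded pending []; in_txn=False
Final committed: {a=10, c=12}

Answer: 10 12 0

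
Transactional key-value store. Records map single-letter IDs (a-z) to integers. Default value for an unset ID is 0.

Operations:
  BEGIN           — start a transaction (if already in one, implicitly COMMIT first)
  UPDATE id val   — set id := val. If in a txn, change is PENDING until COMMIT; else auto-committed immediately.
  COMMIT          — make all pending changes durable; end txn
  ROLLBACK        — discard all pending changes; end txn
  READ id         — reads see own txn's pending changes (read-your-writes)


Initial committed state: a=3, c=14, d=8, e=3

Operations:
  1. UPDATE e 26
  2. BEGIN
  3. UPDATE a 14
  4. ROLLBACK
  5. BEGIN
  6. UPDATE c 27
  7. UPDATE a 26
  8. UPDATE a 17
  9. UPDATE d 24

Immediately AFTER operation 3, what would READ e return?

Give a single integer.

Answer: 26

Derivation:
Initial committed: {a=3, c=14, d=8, e=3}
Op 1: UPDATE e=26 (auto-commit; committed e=26)
Op 2: BEGIN: in_txn=True, pending={}
Op 3: UPDATE a=14 (pending; pending now {a=14})
After op 3: visible(e) = 26 (pending={a=14}, committed={a=3, c=14, d=8, e=26})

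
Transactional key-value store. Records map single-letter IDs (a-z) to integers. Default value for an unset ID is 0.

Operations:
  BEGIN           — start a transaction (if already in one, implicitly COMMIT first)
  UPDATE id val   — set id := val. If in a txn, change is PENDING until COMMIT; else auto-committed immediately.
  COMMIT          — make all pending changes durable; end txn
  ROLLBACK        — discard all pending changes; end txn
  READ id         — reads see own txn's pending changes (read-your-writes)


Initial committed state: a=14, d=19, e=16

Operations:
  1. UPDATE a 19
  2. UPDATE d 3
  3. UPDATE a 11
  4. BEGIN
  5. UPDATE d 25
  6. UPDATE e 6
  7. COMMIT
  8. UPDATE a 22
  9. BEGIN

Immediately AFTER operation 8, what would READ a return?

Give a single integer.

Answer: 22

Derivation:
Initial committed: {a=14, d=19, e=16}
Op 1: UPDATE a=19 (auto-commit; committed a=19)
Op 2: UPDATE d=3 (auto-commit; committed d=3)
Op 3: UPDATE a=11 (auto-commit; committed a=11)
Op 4: BEGIN: in_txn=True, pending={}
Op 5: UPDATE d=25 (pending; pending now {d=25})
Op 6: UPDATE e=6 (pending; pending now {d=25, e=6})
Op 7: COMMIT: merged ['d', 'e'] into committed; committed now {a=11, d=25, e=6}
Op 8: UPDATE a=22 (auto-commit; committed a=22)
After op 8: visible(a) = 22 (pending={}, committed={a=22, d=25, e=6})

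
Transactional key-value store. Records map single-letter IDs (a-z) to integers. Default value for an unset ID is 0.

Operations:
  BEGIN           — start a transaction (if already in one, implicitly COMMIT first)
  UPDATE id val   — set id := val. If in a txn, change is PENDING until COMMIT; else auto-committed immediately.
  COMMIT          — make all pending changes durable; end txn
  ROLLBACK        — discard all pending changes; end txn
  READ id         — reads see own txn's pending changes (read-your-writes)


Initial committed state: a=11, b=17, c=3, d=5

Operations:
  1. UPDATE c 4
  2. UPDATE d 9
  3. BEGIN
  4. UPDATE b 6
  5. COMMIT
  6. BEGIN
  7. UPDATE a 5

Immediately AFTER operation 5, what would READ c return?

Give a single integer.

Answer: 4

Derivation:
Initial committed: {a=11, b=17, c=3, d=5}
Op 1: UPDATE c=4 (auto-commit; committed c=4)
Op 2: UPDATE d=9 (auto-commit; committed d=9)
Op 3: BEGIN: in_txn=True, pending={}
Op 4: UPDATE b=6 (pending; pending now {b=6})
Op 5: COMMIT: merged ['b'] into committed; committed now {a=11, b=6, c=4, d=9}
After op 5: visible(c) = 4 (pending={}, committed={a=11, b=6, c=4, d=9})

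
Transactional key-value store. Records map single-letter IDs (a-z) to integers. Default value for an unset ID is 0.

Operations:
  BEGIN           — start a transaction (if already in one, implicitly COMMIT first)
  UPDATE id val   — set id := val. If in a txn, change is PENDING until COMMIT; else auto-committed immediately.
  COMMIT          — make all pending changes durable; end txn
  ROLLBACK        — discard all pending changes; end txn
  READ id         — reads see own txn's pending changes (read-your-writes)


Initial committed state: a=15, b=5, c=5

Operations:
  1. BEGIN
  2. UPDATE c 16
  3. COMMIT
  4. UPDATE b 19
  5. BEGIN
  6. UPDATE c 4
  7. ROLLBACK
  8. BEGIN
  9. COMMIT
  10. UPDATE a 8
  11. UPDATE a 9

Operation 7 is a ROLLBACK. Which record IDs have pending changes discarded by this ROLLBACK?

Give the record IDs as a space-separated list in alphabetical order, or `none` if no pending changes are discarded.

Answer: c

Derivation:
Initial committed: {a=15, b=5, c=5}
Op 1: BEGIN: in_txn=True, pending={}
Op 2: UPDATE c=16 (pending; pending now {c=16})
Op 3: COMMIT: merged ['c'] into committed; committed now {a=15, b=5, c=16}
Op 4: UPDATE b=19 (auto-commit; committed b=19)
Op 5: BEGIN: in_txn=True, pending={}
Op 6: UPDATE c=4 (pending; pending now {c=4})
Op 7: ROLLBACK: discarded pending ['c']; in_txn=False
Op 8: BEGIN: in_txn=True, pending={}
Op 9: COMMIT: merged [] into committed; committed now {a=15, b=19, c=16}
Op 10: UPDATE a=8 (auto-commit; committed a=8)
Op 11: UPDATE a=9 (auto-commit; committed a=9)
ROLLBACK at op 7 discards: ['c']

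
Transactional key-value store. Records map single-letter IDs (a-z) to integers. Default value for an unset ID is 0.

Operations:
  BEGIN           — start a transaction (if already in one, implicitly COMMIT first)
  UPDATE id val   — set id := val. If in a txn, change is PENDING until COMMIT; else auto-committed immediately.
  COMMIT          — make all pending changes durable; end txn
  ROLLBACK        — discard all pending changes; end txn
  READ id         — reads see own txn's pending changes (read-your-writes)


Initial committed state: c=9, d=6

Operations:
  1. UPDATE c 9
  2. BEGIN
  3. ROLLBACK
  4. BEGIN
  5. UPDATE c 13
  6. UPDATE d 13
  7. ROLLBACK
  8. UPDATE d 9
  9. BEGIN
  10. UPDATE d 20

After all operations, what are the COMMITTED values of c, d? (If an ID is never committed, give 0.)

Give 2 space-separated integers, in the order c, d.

Answer: 9 9

Derivation:
Initial committed: {c=9, d=6}
Op 1: UPDATE c=9 (auto-commit; committed c=9)
Op 2: BEGIN: in_txn=True, pending={}
Op 3: ROLLBACK: discarded pending []; in_txn=False
Op 4: BEGIN: in_txn=True, pending={}
Op 5: UPDATE c=13 (pending; pending now {c=13})
Op 6: UPDATE d=13 (pending; pending now {c=13, d=13})
Op 7: ROLLBACK: discarded pending ['c', 'd']; in_txn=False
Op 8: UPDATE d=9 (auto-commit; committed d=9)
Op 9: BEGIN: in_txn=True, pending={}
Op 10: UPDATE d=20 (pending; pending now {d=20})
Final committed: {c=9, d=9}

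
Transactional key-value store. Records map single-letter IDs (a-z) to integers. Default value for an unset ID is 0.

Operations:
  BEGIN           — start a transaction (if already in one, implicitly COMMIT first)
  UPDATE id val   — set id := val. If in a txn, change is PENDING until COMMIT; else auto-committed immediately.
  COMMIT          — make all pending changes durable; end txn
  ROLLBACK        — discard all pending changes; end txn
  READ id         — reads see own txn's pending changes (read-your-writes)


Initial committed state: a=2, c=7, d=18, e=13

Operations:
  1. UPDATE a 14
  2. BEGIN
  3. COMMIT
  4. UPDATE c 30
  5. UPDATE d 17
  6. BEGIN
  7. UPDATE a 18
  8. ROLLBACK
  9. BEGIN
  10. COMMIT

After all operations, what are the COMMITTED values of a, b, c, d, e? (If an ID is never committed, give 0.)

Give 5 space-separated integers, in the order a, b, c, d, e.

Answer: 14 0 30 17 13

Derivation:
Initial committed: {a=2, c=7, d=18, e=13}
Op 1: UPDATE a=14 (auto-commit; committed a=14)
Op 2: BEGIN: in_txn=True, pending={}
Op 3: COMMIT: merged [] into committed; committed now {a=14, c=7, d=18, e=13}
Op 4: UPDATE c=30 (auto-commit; committed c=30)
Op 5: UPDATE d=17 (auto-commit; committed d=17)
Op 6: BEGIN: in_txn=True, pending={}
Op 7: UPDATE a=18 (pending; pending now {a=18})
Op 8: ROLLBACK: discarded pending ['a']; in_txn=False
Op 9: BEGIN: in_txn=True, pending={}
Op 10: COMMIT: merged [] into committed; committed now {a=14, c=30, d=17, e=13}
Final committed: {a=14, c=30, d=17, e=13}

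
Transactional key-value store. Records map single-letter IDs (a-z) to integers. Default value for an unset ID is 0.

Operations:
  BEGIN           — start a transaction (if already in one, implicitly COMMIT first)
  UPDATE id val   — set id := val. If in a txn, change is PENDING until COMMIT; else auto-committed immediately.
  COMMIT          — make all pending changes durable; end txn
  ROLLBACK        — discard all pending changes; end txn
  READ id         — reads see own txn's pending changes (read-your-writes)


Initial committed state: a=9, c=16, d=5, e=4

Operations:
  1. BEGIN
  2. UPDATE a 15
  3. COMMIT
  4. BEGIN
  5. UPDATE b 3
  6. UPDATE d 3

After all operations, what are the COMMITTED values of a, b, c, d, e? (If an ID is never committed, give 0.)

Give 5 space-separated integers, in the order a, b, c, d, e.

Initial committed: {a=9, c=16, d=5, e=4}
Op 1: BEGIN: in_txn=True, pending={}
Op 2: UPDATE a=15 (pending; pending now {a=15})
Op 3: COMMIT: merged ['a'] into committed; committed now {a=15, c=16, d=5, e=4}
Op 4: BEGIN: in_txn=True, pending={}
Op 5: UPDATE b=3 (pending; pending now {b=3})
Op 6: UPDATE d=3 (pending; pending now {b=3, d=3})
Final committed: {a=15, c=16, d=5, e=4}

Answer: 15 0 16 5 4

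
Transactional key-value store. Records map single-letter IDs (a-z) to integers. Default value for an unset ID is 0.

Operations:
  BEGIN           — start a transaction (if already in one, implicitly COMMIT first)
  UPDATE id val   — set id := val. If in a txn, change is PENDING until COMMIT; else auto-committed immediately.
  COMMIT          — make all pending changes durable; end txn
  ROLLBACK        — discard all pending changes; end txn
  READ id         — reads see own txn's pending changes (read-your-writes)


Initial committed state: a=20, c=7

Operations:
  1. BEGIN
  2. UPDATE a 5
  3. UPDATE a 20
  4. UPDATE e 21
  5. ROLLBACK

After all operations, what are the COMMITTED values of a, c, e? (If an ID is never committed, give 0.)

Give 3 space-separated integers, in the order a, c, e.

Initial committed: {a=20, c=7}
Op 1: BEGIN: in_txn=True, pending={}
Op 2: UPDATE a=5 (pending; pending now {a=5})
Op 3: UPDATE a=20 (pending; pending now {a=20})
Op 4: UPDATE e=21 (pending; pending now {a=20, e=21})
Op 5: ROLLBACK: discarded pending ['a', 'e']; in_txn=False
Final committed: {a=20, c=7}

Answer: 20 7 0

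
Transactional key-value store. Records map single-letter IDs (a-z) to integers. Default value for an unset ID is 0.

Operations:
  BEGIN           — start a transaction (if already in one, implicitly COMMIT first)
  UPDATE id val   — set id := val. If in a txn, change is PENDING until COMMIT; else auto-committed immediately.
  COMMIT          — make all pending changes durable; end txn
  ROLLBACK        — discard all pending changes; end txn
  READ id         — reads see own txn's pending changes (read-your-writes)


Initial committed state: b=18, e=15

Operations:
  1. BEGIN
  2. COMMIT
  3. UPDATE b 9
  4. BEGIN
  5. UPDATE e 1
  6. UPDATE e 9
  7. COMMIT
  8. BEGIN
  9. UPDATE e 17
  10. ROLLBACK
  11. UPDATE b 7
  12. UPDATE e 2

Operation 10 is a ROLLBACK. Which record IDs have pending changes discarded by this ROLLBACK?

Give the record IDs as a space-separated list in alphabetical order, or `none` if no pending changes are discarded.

Initial committed: {b=18, e=15}
Op 1: BEGIN: in_txn=True, pending={}
Op 2: COMMIT: merged [] into committed; committed now {b=18, e=15}
Op 3: UPDATE b=9 (auto-commit; committed b=9)
Op 4: BEGIN: in_txn=True, pending={}
Op 5: UPDATE e=1 (pending; pending now {e=1})
Op 6: UPDATE e=9 (pending; pending now {e=9})
Op 7: COMMIT: merged ['e'] into committed; committed now {b=9, e=9}
Op 8: BEGIN: in_txn=True, pending={}
Op 9: UPDATE e=17 (pending; pending now {e=17})
Op 10: ROLLBACK: discarded pending ['e']; in_txn=False
Op 11: UPDATE b=7 (auto-commit; committed b=7)
Op 12: UPDATE e=2 (auto-commit; committed e=2)
ROLLBACK at op 10 discards: ['e']

Answer: e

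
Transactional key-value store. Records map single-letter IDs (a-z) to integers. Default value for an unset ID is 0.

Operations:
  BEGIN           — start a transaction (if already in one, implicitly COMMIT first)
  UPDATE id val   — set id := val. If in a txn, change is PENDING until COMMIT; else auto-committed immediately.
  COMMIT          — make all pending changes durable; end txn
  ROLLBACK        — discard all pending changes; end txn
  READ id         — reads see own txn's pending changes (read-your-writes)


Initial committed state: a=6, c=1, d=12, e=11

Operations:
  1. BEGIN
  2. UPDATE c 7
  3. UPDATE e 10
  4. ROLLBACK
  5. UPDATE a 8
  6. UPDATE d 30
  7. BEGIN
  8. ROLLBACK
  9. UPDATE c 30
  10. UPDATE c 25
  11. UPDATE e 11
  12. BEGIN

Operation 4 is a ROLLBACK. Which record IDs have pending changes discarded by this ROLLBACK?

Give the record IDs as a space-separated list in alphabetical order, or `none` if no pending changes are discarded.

Answer: c e

Derivation:
Initial committed: {a=6, c=1, d=12, e=11}
Op 1: BEGIN: in_txn=True, pending={}
Op 2: UPDATE c=7 (pending; pending now {c=7})
Op 3: UPDATE e=10 (pending; pending now {c=7, e=10})
Op 4: ROLLBACK: discarded pending ['c', 'e']; in_txn=False
Op 5: UPDATE a=8 (auto-commit; committed a=8)
Op 6: UPDATE d=30 (auto-commit; committed d=30)
Op 7: BEGIN: in_txn=True, pending={}
Op 8: ROLLBACK: discarded pending []; in_txn=False
Op 9: UPDATE c=30 (auto-commit; committed c=30)
Op 10: UPDATE c=25 (auto-commit; committed c=25)
Op 11: UPDATE e=11 (auto-commit; committed e=11)
Op 12: BEGIN: in_txn=True, pending={}
ROLLBACK at op 4 discards: ['c', 'e']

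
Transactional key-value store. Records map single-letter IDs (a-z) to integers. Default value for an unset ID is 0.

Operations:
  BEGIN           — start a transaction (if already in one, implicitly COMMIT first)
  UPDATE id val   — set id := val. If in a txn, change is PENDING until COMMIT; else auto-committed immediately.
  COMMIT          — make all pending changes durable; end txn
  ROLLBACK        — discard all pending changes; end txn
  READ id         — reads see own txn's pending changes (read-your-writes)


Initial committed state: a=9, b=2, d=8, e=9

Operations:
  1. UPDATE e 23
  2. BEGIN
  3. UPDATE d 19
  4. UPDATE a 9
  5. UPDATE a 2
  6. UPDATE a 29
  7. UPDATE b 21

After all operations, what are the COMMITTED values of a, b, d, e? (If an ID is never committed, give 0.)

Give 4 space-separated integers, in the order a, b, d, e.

Answer: 9 2 8 23

Derivation:
Initial committed: {a=9, b=2, d=8, e=9}
Op 1: UPDATE e=23 (auto-commit; committed e=23)
Op 2: BEGIN: in_txn=True, pending={}
Op 3: UPDATE d=19 (pending; pending now {d=19})
Op 4: UPDATE a=9 (pending; pending now {a=9, d=19})
Op 5: UPDATE a=2 (pending; pending now {a=2, d=19})
Op 6: UPDATE a=29 (pending; pending now {a=29, d=19})
Op 7: UPDATE b=21 (pending; pending now {a=29, b=21, d=19})
Final committed: {a=9, b=2, d=8, e=23}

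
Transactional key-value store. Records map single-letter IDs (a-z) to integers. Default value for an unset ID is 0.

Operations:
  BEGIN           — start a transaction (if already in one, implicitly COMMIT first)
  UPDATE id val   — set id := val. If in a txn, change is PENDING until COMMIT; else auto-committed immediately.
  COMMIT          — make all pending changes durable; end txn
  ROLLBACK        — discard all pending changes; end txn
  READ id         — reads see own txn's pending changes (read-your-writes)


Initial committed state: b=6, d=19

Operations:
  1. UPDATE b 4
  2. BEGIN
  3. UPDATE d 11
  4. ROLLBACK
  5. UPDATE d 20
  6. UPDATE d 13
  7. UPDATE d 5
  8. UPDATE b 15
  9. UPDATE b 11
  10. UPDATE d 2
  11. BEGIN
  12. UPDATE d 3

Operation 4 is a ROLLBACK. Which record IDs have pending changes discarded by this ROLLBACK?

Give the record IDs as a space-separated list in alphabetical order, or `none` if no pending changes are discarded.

Answer: d

Derivation:
Initial committed: {b=6, d=19}
Op 1: UPDATE b=4 (auto-commit; committed b=4)
Op 2: BEGIN: in_txn=True, pending={}
Op 3: UPDATE d=11 (pending; pending now {d=11})
Op 4: ROLLBACK: discarded pending ['d']; in_txn=False
Op 5: UPDATE d=20 (auto-commit; committed d=20)
Op 6: UPDATE d=13 (auto-commit; committed d=13)
Op 7: UPDATE d=5 (auto-commit; committed d=5)
Op 8: UPDATE b=15 (auto-commit; committed b=15)
Op 9: UPDATE b=11 (auto-commit; committed b=11)
Op 10: UPDATE d=2 (auto-commit; committed d=2)
Op 11: BEGIN: in_txn=True, pending={}
Op 12: UPDATE d=3 (pending; pending now {d=3})
ROLLBACK at op 4 discards: ['d']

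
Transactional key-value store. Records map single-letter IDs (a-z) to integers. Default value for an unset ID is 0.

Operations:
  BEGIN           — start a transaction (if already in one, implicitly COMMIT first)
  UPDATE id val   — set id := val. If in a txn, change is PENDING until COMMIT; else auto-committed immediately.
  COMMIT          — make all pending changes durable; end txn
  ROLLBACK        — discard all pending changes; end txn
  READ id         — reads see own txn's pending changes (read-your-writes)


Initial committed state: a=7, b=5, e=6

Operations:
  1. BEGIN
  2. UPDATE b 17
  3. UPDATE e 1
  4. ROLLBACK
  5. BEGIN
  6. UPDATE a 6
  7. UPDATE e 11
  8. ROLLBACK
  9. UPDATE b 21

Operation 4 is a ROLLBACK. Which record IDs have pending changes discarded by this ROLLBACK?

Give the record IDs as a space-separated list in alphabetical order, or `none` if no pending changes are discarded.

Answer: b e

Derivation:
Initial committed: {a=7, b=5, e=6}
Op 1: BEGIN: in_txn=True, pending={}
Op 2: UPDATE b=17 (pending; pending now {b=17})
Op 3: UPDATE e=1 (pending; pending now {b=17, e=1})
Op 4: ROLLBACK: discarded pending ['b', 'e']; in_txn=False
Op 5: BEGIN: in_txn=True, pending={}
Op 6: UPDATE a=6 (pending; pending now {a=6})
Op 7: UPDATE e=11 (pending; pending now {a=6, e=11})
Op 8: ROLLBACK: discarded pending ['a', 'e']; in_txn=False
Op 9: UPDATE b=21 (auto-commit; committed b=21)
ROLLBACK at op 4 discards: ['b', 'e']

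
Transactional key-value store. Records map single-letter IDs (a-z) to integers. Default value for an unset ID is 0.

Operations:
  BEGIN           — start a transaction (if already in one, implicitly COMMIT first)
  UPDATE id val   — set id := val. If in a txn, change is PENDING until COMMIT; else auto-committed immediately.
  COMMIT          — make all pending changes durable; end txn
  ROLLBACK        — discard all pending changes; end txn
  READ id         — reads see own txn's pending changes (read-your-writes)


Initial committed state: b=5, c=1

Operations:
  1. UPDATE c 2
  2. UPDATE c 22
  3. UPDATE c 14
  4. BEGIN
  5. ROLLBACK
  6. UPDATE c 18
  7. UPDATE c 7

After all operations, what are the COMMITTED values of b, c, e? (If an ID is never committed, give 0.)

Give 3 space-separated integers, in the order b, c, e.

Answer: 5 7 0

Derivation:
Initial committed: {b=5, c=1}
Op 1: UPDATE c=2 (auto-commit; committed c=2)
Op 2: UPDATE c=22 (auto-commit; committed c=22)
Op 3: UPDATE c=14 (auto-commit; committed c=14)
Op 4: BEGIN: in_txn=True, pending={}
Op 5: ROLLBACK: discarded pending []; in_txn=False
Op 6: UPDATE c=18 (auto-commit; committed c=18)
Op 7: UPDATE c=7 (auto-commit; committed c=7)
Final committed: {b=5, c=7}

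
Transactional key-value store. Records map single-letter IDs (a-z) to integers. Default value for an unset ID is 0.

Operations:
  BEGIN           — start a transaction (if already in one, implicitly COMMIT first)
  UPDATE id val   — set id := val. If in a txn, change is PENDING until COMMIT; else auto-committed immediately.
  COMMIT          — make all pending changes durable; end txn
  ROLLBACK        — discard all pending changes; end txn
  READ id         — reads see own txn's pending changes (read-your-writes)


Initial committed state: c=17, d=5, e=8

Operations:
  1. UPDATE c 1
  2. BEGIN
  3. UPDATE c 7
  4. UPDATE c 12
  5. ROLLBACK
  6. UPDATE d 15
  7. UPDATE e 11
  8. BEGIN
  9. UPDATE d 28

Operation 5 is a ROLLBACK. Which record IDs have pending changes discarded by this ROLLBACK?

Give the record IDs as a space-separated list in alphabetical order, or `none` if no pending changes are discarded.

Initial committed: {c=17, d=5, e=8}
Op 1: UPDATE c=1 (auto-commit; committed c=1)
Op 2: BEGIN: in_txn=True, pending={}
Op 3: UPDATE c=7 (pending; pending now {c=7})
Op 4: UPDATE c=12 (pending; pending now {c=12})
Op 5: ROLLBACK: discarded pending ['c']; in_txn=False
Op 6: UPDATE d=15 (auto-commit; committed d=15)
Op 7: UPDATE e=11 (auto-commit; committed e=11)
Op 8: BEGIN: in_txn=True, pending={}
Op 9: UPDATE d=28 (pending; pending now {d=28})
ROLLBACK at op 5 discards: ['c']

Answer: c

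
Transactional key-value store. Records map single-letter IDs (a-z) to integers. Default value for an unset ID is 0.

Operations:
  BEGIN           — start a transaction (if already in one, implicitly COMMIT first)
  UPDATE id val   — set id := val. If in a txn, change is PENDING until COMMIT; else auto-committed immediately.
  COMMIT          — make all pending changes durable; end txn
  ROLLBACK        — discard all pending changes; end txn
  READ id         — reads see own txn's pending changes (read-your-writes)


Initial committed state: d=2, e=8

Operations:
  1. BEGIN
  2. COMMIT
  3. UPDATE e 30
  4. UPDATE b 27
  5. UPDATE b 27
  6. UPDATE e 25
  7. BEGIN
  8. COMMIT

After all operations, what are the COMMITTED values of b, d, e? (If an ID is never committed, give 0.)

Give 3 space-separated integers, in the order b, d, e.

Initial committed: {d=2, e=8}
Op 1: BEGIN: in_txn=True, pending={}
Op 2: COMMIT: merged [] into committed; committed now {d=2, e=8}
Op 3: UPDATE e=30 (auto-commit; committed e=30)
Op 4: UPDATE b=27 (auto-commit; committed b=27)
Op 5: UPDATE b=27 (auto-commit; committed b=27)
Op 6: UPDATE e=25 (auto-commit; committed e=25)
Op 7: BEGIN: in_txn=True, pending={}
Op 8: COMMIT: merged [] into committed; committed now {b=27, d=2, e=25}
Final committed: {b=27, d=2, e=25}

Answer: 27 2 25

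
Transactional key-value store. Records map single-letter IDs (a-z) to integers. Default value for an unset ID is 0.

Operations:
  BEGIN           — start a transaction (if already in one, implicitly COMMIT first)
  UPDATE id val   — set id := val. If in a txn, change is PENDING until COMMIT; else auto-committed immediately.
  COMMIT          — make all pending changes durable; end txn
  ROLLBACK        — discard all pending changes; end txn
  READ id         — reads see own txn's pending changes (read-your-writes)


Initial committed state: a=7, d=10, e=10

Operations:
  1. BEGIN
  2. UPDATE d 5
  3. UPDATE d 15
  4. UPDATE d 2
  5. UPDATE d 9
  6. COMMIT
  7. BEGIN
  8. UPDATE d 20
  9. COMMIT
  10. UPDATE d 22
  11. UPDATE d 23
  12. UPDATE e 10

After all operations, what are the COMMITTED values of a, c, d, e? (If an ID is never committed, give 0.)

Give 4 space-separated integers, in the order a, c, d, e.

Answer: 7 0 23 10

Derivation:
Initial committed: {a=7, d=10, e=10}
Op 1: BEGIN: in_txn=True, pending={}
Op 2: UPDATE d=5 (pending; pending now {d=5})
Op 3: UPDATE d=15 (pending; pending now {d=15})
Op 4: UPDATE d=2 (pending; pending now {d=2})
Op 5: UPDATE d=9 (pending; pending now {d=9})
Op 6: COMMIT: merged ['d'] into committed; committed now {a=7, d=9, e=10}
Op 7: BEGIN: in_txn=True, pending={}
Op 8: UPDATE d=20 (pending; pending now {d=20})
Op 9: COMMIT: merged ['d'] into committed; committed now {a=7, d=20, e=10}
Op 10: UPDATE d=22 (auto-commit; committed d=22)
Op 11: UPDATE d=23 (auto-commit; committed d=23)
Op 12: UPDATE e=10 (auto-commit; committed e=10)
Final committed: {a=7, d=23, e=10}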